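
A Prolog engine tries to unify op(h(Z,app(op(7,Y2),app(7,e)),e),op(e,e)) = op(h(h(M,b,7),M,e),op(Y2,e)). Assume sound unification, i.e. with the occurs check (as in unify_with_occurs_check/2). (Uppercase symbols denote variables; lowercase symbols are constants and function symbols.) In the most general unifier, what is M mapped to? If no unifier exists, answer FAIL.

Decompose op/2: h(Z,app(op(7,Y2),app(7,e)),e) = h(h(M,b,7),M,e),  op(e,e) = op(Y2,e).
Decompose h/3: Z = h(M,b,7),  app(op(7,Y2),app(7,e)) = M,  e = e.
Bind Z := h(M,b,7); no other remaining equation mentions Z.
Bind M := app(op(7,Y2),app(7,e)); no other remaining equation mentions M. Substituting into the earlier binding gives Z := h(app(op(7,Y2),app(7,e)),b,7).
Delete trivial equation e = e.
Decompose op/2: e = Y2,  e = e.
Bind Y2 := e; no other remaining equation mentions Y2. Substituting into the earlier bindings gives Z := h(app(op(7,e),app(7,e)),b,7), M := app(op(7,e),app(7,e)).
Delete trivial equation e = e.
MGU = { Z = h(app(op(7,e),app(7,e)),b,7), M = app(op(7,e),app(7,e)), Y2 = e }, so M = app(op(7,e),app(7,e)).

app(op(7,e),app(7,e))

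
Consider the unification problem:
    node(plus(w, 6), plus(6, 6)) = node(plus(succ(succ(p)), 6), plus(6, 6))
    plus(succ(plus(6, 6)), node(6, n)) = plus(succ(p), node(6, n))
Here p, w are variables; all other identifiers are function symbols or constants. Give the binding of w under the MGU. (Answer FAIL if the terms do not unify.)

succ(succ(plus(6, 6)))

Decompose node/2: plus(w, 6) = plus(succ(succ(p)), 6),  plus(6, 6) = plus(6, 6).
Decompose plus/2: w = succ(succ(p)),  6 = 6.
Bind w := succ(succ(p)); no other remaining equation mentions w.
Delete trivial equation 6 = 6.
Delete trivial equation plus(6, 6) = plus(6, 6).
Decompose plus/2: succ(plus(6, 6)) = succ(p),  node(6, n) = node(6, n).
Decompose succ/1: plus(6, 6) = p.
Bind p := plus(6, 6); no other remaining equation mentions p. Substituting into the earlier binding gives w := succ(succ(plus(6, 6))).
Delete trivial equation node(6, n) = node(6, n).
MGU = { w -> succ(succ(plus(6, 6))), p -> plus(6, 6) }, so w -> succ(succ(plus(6, 6))).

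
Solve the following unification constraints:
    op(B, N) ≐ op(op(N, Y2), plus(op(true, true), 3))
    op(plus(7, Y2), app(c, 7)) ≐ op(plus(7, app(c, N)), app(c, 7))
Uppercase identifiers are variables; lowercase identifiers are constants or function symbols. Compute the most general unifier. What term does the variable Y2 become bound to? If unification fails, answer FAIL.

Decompose op/2: B ≐ op(N, Y2),  N ≐ plus(op(true, true), 3).
Bind B := op(N, Y2); no other remaining equation mentions B.
Bind N := plus(op(true, true), 3); substituting into the remaining equation gives: op(plus(7, Y2), app(c, 7)) ≐ op(plus(7, app(c, plus(op(true, true), 3))), app(c, 7)). Substituting into the earlier binding gives B := op(plus(op(true, true), 3), Y2).
Decompose op/2: plus(7, Y2) ≐ plus(7, app(c, plus(op(true, true), 3))),  app(c, 7) ≐ app(c, 7).
Decompose plus/2: 7 ≐ 7,  Y2 ≐ app(c, plus(op(true, true), 3)).
Delete trivial equation 7 ≐ 7.
Bind Y2 := app(c, plus(op(true, true), 3)); no other remaining equation mentions Y2. Substituting into the earlier binding gives B := op(plus(op(true, true), 3), app(c, plus(op(true, true), 3))).
Delete trivial equation app(c, 7) ≐ app(c, 7).
MGU = { B ↦ op(plus(op(true, true), 3), app(c, plus(op(true, true), 3))), N ↦ plus(op(true, true), 3), Y2 ↦ app(c, plus(op(true, true), 3)) }, so Y2 ↦ app(c, plus(op(true, true), 3)).

app(c, plus(op(true, true), 3))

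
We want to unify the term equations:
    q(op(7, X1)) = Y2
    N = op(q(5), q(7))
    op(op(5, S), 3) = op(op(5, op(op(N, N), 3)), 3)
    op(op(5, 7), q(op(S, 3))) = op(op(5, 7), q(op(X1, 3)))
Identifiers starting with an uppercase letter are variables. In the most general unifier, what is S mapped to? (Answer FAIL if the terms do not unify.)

op(op(op(q(5), q(7)), op(q(5), q(7))), 3)

Bind Y2 := q(op(7, X1)); no other remaining equation mentions Y2.
Bind N := op(q(5), q(7)); substituting into the one remaining equation that mentions N gives: op(op(5, S), 3) = op(op(5, op(op(op(q(5), q(7)), op(q(5), q(7))), 3)), 3).
Decompose op/2: op(5, S) = op(5, op(op(op(q(5), q(7)), op(q(5), q(7))), 3)),  3 = 3.
Decompose op/2: 5 = 5,  S = op(op(op(q(5), q(7)), op(q(5), q(7))), 3).
Delete trivial equation 5 = 5.
Bind S := op(op(op(q(5), q(7)), op(q(5), q(7))), 3); substituting into the one remaining equation that mentions S gives: op(op(5, 7), q(op(op(op(op(q(5), q(7)), op(q(5), q(7))), 3), 3))) = op(op(5, 7), q(op(X1, 3))).
Delete trivial equation 3 = 3.
Decompose op/2: op(5, 7) = op(5, 7),  q(op(op(op(op(q(5), q(7)), op(q(5), q(7))), 3), 3)) = q(op(X1, 3)).
Delete trivial equation op(5, 7) = op(5, 7).
Decompose q/1: op(op(op(op(q(5), q(7)), op(q(5), q(7))), 3), 3) = op(X1, 3).
Decompose op/2: op(op(op(q(5), q(7)), op(q(5), q(7))), 3) = X1,  3 = 3.
Bind X1 := op(op(op(q(5), q(7)), op(q(5), q(7))), 3); no other remaining equation mentions X1. Substituting into the earlier binding gives Y2 := q(op(7, op(op(op(q(5), q(7)), op(q(5), q(7))), 3))).
Delete trivial equation 3 = 3.
MGU = { Y2 ↦ q(op(7, op(op(op(q(5), q(7)), op(q(5), q(7))), 3))), N ↦ op(q(5), q(7)), S ↦ op(op(op(q(5), q(7)), op(q(5), q(7))), 3), X1 ↦ op(op(op(q(5), q(7)), op(q(5), q(7))), 3) }, so S ↦ op(op(op(q(5), q(7)), op(q(5), q(7))), 3).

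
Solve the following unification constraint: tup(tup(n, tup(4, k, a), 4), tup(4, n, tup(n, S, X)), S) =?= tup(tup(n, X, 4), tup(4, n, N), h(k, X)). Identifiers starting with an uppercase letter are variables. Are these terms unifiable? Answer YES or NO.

YES

Decompose tup/3: tup(n, tup(4, k, a), 4) =?= tup(n, X, 4),  tup(4, n, tup(n, S, X)) =?= tup(4, n, N),  S =?= h(k, X).
Decompose tup/3: n =?= n,  tup(4, k, a) =?= X,  4 =?= 4.
Delete trivial equation n =?= n.
Bind X := tup(4, k, a); substituting into the 2 remaining equations that mention X gives: tup(4, n, tup(n, S, tup(4, k, a))) =?= tup(4, n, N),  S =?= h(k, tup(4, k, a)).
Delete trivial equation 4 =?= 4.
Decompose tup/3: 4 =?= 4,  n =?= n,  tup(n, S, tup(4, k, a)) =?= N.
Delete trivial equation 4 =?= 4.
Delete trivial equation n =?= n.
Bind N := tup(n, S, tup(4, k, a)); no other remaining equation mentions N.
Bind S := h(k, tup(4, k, a)). Substituting into the earlier binding gives N := tup(n, h(k, tup(4, k, a)), tup(4, k, a)).
No equations remain and no clash or occurs-check failure arose, so a unifier exists.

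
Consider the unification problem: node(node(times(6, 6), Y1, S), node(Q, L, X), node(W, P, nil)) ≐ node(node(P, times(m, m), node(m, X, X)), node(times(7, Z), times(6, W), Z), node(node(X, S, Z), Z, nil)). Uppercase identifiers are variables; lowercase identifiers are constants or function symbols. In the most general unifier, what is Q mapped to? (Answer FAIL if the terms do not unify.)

times(7, times(6, 6))

Decompose node/3: node(times(6, 6), Y1, S) ≐ node(P, times(m, m), node(m, X, X)),  node(Q, L, X) ≐ node(times(7, Z), times(6, W), Z),  node(W, P, nil) ≐ node(node(X, S, Z), Z, nil).
Decompose node/3: times(6, 6) ≐ P,  Y1 ≐ times(m, m),  S ≐ node(m, X, X).
Bind P := times(6, 6); substituting into the one remaining equation that mentions P gives: node(W, times(6, 6), nil) ≐ node(node(X, S, Z), Z, nil).
Bind Y1 := times(m, m); no other remaining equation mentions Y1.
Bind S := node(m, X, X); substituting into the one remaining equation that mentions S gives: node(W, times(6, 6), nil) ≐ node(node(X, node(m, X, X), Z), Z, nil).
Decompose node/3: Q ≐ times(7, Z),  L ≐ times(6, W),  X ≐ Z.
Bind Q := times(7, Z); no other remaining equation mentions Q.
Bind L := times(6, W); no other remaining equation mentions L.
Bind X := Z; substituting into the remaining equation gives: node(W, times(6, 6), nil) ≐ node(node(Z, node(m, Z, Z), Z), Z, nil). Substituting into the earlier binding gives S := node(m, Z, Z).
Decompose node/3: W ≐ node(Z, node(m, Z, Z), Z),  times(6, 6) ≐ Z,  nil ≐ nil.
Bind W := node(Z, node(m, Z, Z), Z); no other remaining equation mentions W. Substituting into the earlier binding gives L := times(6, node(Z, node(m, Z, Z), Z)).
Bind Z := times(6, 6); no other remaining equation mentions Z. Substituting into the earlier bindings gives S := node(m, times(6, 6), times(6, 6)), Q := times(7, times(6, 6)), L := times(6, node(times(6, 6), node(m, times(6, 6), times(6, 6)), times(6, 6))), X := times(6, 6), W := node(times(6, 6), node(m, times(6, 6), times(6, 6)), times(6, 6)).
Delete trivial equation nil ≐ nil.
MGU = { P := times(6, 6), Y1 := times(m, m), S := node(m, times(6, 6), times(6, 6)), Q := times(7, times(6, 6)), L := times(6, node(times(6, 6), node(m, times(6, 6), times(6, 6)), times(6, 6))), X := times(6, 6), W := node(times(6, 6), node(m, times(6, 6), times(6, 6)), times(6, 6)), Z := times(6, 6) }, so Q := times(7, times(6, 6)).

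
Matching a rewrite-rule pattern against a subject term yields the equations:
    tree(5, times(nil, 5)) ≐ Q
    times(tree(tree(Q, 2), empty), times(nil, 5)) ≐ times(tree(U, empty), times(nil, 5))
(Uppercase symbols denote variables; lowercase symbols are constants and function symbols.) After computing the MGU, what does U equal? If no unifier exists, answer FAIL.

tree(tree(5, times(nil, 5)), 2)

Bind Q := tree(5, times(nil, 5)); substituting into the remaining equation gives: times(tree(tree(tree(5, times(nil, 5)), 2), empty), times(nil, 5)) ≐ times(tree(U, empty), times(nil, 5)).
Decompose times/2: tree(tree(tree(5, times(nil, 5)), 2), empty) ≐ tree(U, empty),  times(nil, 5) ≐ times(nil, 5).
Decompose tree/2: tree(tree(5, times(nil, 5)), 2) ≐ U,  empty ≐ empty.
Bind U := tree(tree(5, times(nil, 5)), 2); no other remaining equation mentions U.
Delete trivial equation empty ≐ empty.
Delete trivial equation times(nil, 5) ≐ times(nil, 5).
MGU = { Q ↦ tree(5, times(nil, 5)), U ↦ tree(tree(5, times(nil, 5)), 2) }, so U ↦ tree(tree(5, times(nil, 5)), 2).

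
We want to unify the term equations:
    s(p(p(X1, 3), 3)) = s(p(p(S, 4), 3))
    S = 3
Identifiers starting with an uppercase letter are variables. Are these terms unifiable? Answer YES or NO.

Decompose s/1: p(p(X1, 3), 3) = p(p(S, 4), 3).
Decompose p/2: p(X1, 3) = p(S, 4),  3 = 3.
Decompose p/2: X1 = S,  3 = 4.
Bind X1 := S; no other remaining equation mentions X1.
Clash: constants 3 and 4 differ; no unifier exists.

NO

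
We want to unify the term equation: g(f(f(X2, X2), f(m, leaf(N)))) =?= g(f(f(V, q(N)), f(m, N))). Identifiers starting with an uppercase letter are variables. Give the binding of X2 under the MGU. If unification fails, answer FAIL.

FAIL

Decompose g/1: f(f(X2, X2), f(m, leaf(N))) =?= f(f(V, q(N)), f(m, N)).
Decompose f/2: f(X2, X2) =?= f(V, q(N)),  f(m, leaf(N)) =?= f(m, N).
Decompose f/2: X2 =?= V,  X2 =?= q(N).
Bind X2 := V; substituting into the one remaining equation that mentions X2 gives: V =?= q(N).
Bind V := q(N); no other remaining equation mentions V. Substituting into the earlier binding gives X2 := q(N).
Decompose f/2: m =?= m,  leaf(N) =?= N.
Delete trivial equation m =?= m.
Occurs check fails: N occurs in leaf(N); the equation N =?= leaf(N) has no finite solution.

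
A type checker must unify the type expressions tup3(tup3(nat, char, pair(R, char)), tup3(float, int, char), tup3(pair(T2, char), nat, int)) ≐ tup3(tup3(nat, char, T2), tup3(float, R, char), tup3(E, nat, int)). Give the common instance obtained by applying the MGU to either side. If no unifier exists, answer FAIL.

Decompose tup3/3: tup3(nat, char, pair(R, char)) ≐ tup3(nat, char, T2),  tup3(float, int, char) ≐ tup3(float, R, char),  tup3(pair(T2, char), nat, int) ≐ tup3(E, nat, int).
Decompose tup3/3: nat ≐ nat,  char ≐ char,  pair(R, char) ≐ T2.
Delete trivial equation nat ≐ nat.
Delete trivial equation char ≐ char.
Bind T2 := pair(R, char); substituting into the one remaining equation that mentions T2 gives: tup3(pair(pair(R, char), char), nat, int) ≐ tup3(E, nat, int).
Decompose tup3/3: float ≐ float,  int ≐ R,  char ≐ char.
Delete trivial equation float ≐ float.
Bind R := int; substituting into the one remaining equation that mentions R gives: tup3(pair(pair(int, char), char), nat, int) ≐ tup3(E, nat, int). Substituting into the earlier binding gives T2 := pair(int, char).
Delete trivial equation char ≐ char.
Decompose tup3/3: pair(pair(int, char), char) ≐ E,  nat ≐ nat,  int ≐ int.
Bind E := pair(pair(int, char), char); no other remaining equation mentions E.
Delete trivial equation nat ≐ nat.
Delete trivial equation int ≐ int.
Applying the MGU to either side gives tup3(tup3(nat, char, pair(int, char)), tup3(float, int, char), tup3(pair(pair(int, char), char), nat, int)).

tup3(tup3(nat, char, pair(int, char)), tup3(float, int, char), tup3(pair(pair(int, char), char), nat, int))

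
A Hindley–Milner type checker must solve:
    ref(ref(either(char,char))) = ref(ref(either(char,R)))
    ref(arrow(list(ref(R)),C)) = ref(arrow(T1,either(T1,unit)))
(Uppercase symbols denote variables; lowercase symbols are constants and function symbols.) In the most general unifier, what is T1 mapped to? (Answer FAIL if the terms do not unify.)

Decompose ref/1: ref(either(char,char)) = ref(either(char,R)).
Decompose ref/1: either(char,char) = either(char,R).
Decompose either/2: char = char,  char = R.
Delete trivial equation char = char.
Bind R := char; substituting into the remaining equation gives: ref(arrow(list(ref(char)),C)) = ref(arrow(T1,either(T1,unit))).
Decompose ref/1: arrow(list(ref(char)),C) = arrow(T1,either(T1,unit)).
Decompose arrow/2: list(ref(char)) = T1,  C = either(T1,unit).
Bind T1 := list(ref(char)); substituting into the remaining equation gives: C = either(list(ref(char)),unit).
Bind C := either(list(ref(char)),unit).
MGU = { R := char, T1 := list(ref(char)), C := either(list(ref(char)),unit) }, so T1 := list(ref(char)).

list(ref(char))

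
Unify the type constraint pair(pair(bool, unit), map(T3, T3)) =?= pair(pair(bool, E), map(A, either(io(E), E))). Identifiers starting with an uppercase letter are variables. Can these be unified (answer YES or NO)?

Decompose pair/2: pair(bool, unit) =?= pair(bool, E),  map(T3, T3) =?= map(A, either(io(E), E)).
Decompose pair/2: bool =?= bool,  unit =?= E.
Delete trivial equation bool =?= bool.
Bind E := unit; substituting into the remaining equation gives: map(T3, T3) =?= map(A, either(io(unit), unit)).
Decompose map/2: T3 =?= A,  T3 =?= either(io(unit), unit).
Bind T3 := A; substituting into the remaining equation gives: A =?= either(io(unit), unit).
Bind A := either(io(unit), unit). Substituting into the earlier binding gives T3 := either(io(unit), unit).
No equations remain and no clash or occurs-check failure arose, so a unifier exists.

YES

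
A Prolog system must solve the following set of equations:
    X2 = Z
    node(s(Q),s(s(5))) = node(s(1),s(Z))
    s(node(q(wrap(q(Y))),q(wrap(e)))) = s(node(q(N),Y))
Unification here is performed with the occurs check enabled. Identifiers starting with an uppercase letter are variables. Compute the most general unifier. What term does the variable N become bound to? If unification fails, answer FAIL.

wrap(q(q(wrap(e))))

Bind X2 := Z; no other remaining equation mentions X2.
Decompose node/2: s(Q) = s(1),  s(s(5)) = s(Z).
Decompose s/1: Q = 1.
Bind Q := 1; no other remaining equation mentions Q.
Decompose s/1: s(5) = Z.
Bind Z := s(5); no other remaining equation mentions Z. Substituting into the earlier binding gives X2 := s(5).
Decompose s/1: node(q(wrap(q(Y))),q(wrap(e))) = node(q(N),Y).
Decompose node/2: q(wrap(q(Y))) = q(N),  q(wrap(e)) = Y.
Decompose q/1: wrap(q(Y)) = N.
Bind N := wrap(q(Y)); no other remaining equation mentions N.
Bind Y := q(wrap(e)). Substituting into the earlier binding gives N := wrap(q(q(wrap(e)))).
MGU = { X2 ↦ s(5), Q ↦ 1, Z ↦ s(5), N ↦ wrap(q(q(wrap(e)))), Y ↦ q(wrap(e)) }, so N ↦ wrap(q(q(wrap(e)))).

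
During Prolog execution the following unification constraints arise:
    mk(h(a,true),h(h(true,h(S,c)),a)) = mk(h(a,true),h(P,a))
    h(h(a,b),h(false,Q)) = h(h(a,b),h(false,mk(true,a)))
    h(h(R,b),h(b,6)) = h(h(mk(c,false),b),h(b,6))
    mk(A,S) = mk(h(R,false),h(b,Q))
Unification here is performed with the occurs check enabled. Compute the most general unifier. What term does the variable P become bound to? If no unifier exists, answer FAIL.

h(true,h(h(b,mk(true,a)),c))

Decompose mk/2: h(a,true) = h(a,true),  h(h(true,h(S,c)),a) = h(P,a).
Delete trivial equation h(a,true) = h(a,true).
Decompose h/2: h(true,h(S,c)) = P,  a = a.
Bind P := h(true,h(S,c)); no other remaining equation mentions P.
Delete trivial equation a = a.
Decompose h/2: h(a,b) = h(a,b),  h(false,Q) = h(false,mk(true,a)).
Delete trivial equation h(a,b) = h(a,b).
Decompose h/2: false = false,  Q = mk(true,a).
Delete trivial equation false = false.
Bind Q := mk(true,a); substituting into the one remaining equation that mentions Q gives: mk(A,S) = mk(h(R,false),h(b,mk(true,a))).
Decompose h/2: h(R,b) = h(mk(c,false),b),  h(b,6) = h(b,6).
Decompose h/2: R = mk(c,false),  b = b.
Bind R := mk(c,false); substituting into the one remaining equation that mentions R gives: mk(A,S) = mk(h(mk(c,false),false),h(b,mk(true,a))).
Delete trivial equation b = b.
Delete trivial equation h(b,6) = h(b,6).
Decompose mk/2: A = h(mk(c,false),false),  S = h(b,mk(true,a)).
Bind A := h(mk(c,false),false); no other remaining equation mentions A.
Bind S := h(b,mk(true,a)). Substituting into the earlier binding gives P := h(true,h(h(b,mk(true,a)),c)).
MGU = { P = h(true,h(h(b,mk(true,a)),c)), Q = mk(true,a), R = mk(c,false), A = h(mk(c,false),false), S = h(b,mk(true,a)) }, so P = h(true,h(h(b,mk(true,a)),c)).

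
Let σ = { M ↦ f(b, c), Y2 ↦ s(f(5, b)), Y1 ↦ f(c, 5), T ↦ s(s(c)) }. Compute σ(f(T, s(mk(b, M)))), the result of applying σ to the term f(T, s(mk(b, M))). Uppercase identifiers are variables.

f(s(s(c)), s(mk(b, f(b, c))))

Replace each occurrence of M with f(b, c).
Replace each occurrence of T with s(s(c)).
Result: f(s(s(c)), s(mk(b, f(b, c)))).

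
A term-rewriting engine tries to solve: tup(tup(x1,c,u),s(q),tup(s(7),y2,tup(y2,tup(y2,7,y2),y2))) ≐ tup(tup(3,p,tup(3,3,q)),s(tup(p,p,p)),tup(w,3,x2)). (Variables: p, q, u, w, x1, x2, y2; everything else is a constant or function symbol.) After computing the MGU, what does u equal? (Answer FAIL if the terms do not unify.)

tup(3,3,tup(c,c,c))

Decompose tup/3: tup(x1,c,u) ≐ tup(3,p,tup(3,3,q)),  s(q) ≐ s(tup(p,p,p)),  tup(s(7),y2,tup(y2,tup(y2,7,y2),y2)) ≐ tup(w,3,x2).
Decompose tup/3: x1 ≐ 3,  c ≐ p,  u ≐ tup(3,3,q).
Bind x1 := 3; no other remaining equation mentions x1.
Bind p := c; substituting into the one remaining equation that mentions p gives: s(q) ≐ s(tup(c,c,c)).
Bind u := tup(3,3,q); no other remaining equation mentions u.
Decompose s/1: q ≐ tup(c,c,c).
Bind q := tup(c,c,c); no other remaining equation mentions q. Substituting into the earlier binding gives u := tup(3,3,tup(c,c,c)).
Decompose tup/3: s(7) ≐ w,  y2 ≐ 3,  tup(y2,tup(y2,7,y2),y2) ≐ x2.
Bind w := s(7); no other remaining equation mentions w.
Bind y2 := 3; substituting into the remaining equation gives: tup(3,tup(3,7,3),3) ≐ x2.
Bind x2 := tup(3,tup(3,7,3),3).
MGU = { x1 := 3, p := c, u := tup(3,3,tup(c,c,c)), q := tup(c,c,c), w := s(7), y2 := 3, x2 := tup(3,tup(3,7,3),3) }, so u := tup(3,3,tup(c,c,c)).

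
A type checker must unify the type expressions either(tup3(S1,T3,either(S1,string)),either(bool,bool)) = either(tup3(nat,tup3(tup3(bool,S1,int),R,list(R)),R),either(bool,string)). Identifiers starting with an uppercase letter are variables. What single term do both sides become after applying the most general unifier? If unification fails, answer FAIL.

Decompose either/2: tup3(S1,T3,either(S1,string)) = tup3(nat,tup3(tup3(bool,S1,int),R,list(R)),R),  either(bool,bool) = either(bool,string).
Decompose tup3/3: S1 = nat,  T3 = tup3(tup3(bool,S1,int),R,list(R)),  either(S1,string) = R.
Bind S1 := nat; substituting into the 2 remaining equations that mention S1 gives: T3 = tup3(tup3(bool,nat,int),R,list(R)),  either(nat,string) = R.
Bind T3 := tup3(tup3(bool,nat,int),R,list(R)); no other remaining equation mentions T3.
Bind R := either(nat,string); no other remaining equation mentions R. Substituting into the earlier binding gives T3 := tup3(tup3(bool,nat,int),either(nat,string),list(either(nat,string))).
Decompose either/2: bool = bool,  bool = string.
Delete trivial equation bool = bool.
Clash: constants bool and string differ; no unifier exists.

FAIL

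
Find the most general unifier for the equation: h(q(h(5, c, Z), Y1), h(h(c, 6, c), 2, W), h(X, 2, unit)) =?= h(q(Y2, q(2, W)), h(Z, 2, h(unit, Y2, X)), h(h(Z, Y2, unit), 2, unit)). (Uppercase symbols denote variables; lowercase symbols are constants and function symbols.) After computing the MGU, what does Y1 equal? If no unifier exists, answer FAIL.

Decompose h/3: q(h(5, c, Z), Y1) =?= q(Y2, q(2, W)),  h(h(c, 6, c), 2, W) =?= h(Z, 2, h(unit, Y2, X)),  h(X, 2, unit) =?= h(h(Z, Y2, unit), 2, unit).
Decompose q/2: h(5, c, Z) =?= Y2,  Y1 =?= q(2, W).
Bind Y2 := h(5, c, Z); substituting into the 2 remaining equations that mention Y2 gives: h(h(c, 6, c), 2, W) =?= h(Z, 2, h(unit, h(5, c, Z), X)),  h(X, 2, unit) =?= h(h(Z, h(5, c, Z), unit), 2, unit).
Bind Y1 := q(2, W); no other remaining equation mentions Y1.
Decompose h/3: h(c, 6, c) =?= Z,  2 =?= 2,  W =?= h(unit, h(5, c, Z), X).
Bind Z := h(c, 6, c); substituting into the 2 remaining equations that mention Z gives: W =?= h(unit, h(5, c, h(c, 6, c)), X),  h(X, 2, unit) =?= h(h(h(c, 6, c), h(5, c, h(c, 6, c)), unit), 2, unit). Substituting into the earlier binding gives Y2 := h(5, c, h(c, 6, c)).
Delete trivial equation 2 =?= 2.
Bind W := h(unit, h(5, c, h(c, 6, c)), X); no other remaining equation mentions W. Substituting into the earlier binding gives Y1 := q(2, h(unit, h(5, c, h(c, 6, c)), X)).
Decompose h/3: X =?= h(h(c, 6, c), h(5, c, h(c, 6, c)), unit),  2 =?= 2,  unit =?= unit.
Bind X := h(h(c, 6, c), h(5, c, h(c, 6, c)), unit); no other remaining equation mentions X. Substituting into the earlier bindings gives Y1 := q(2, h(unit, h(5, c, h(c, 6, c)), h(h(c, 6, c), h(5, c, h(c, 6, c)), unit))), W := h(unit, h(5, c, h(c, 6, c)), h(h(c, 6, c), h(5, c, h(c, 6, c)), unit)).
Delete trivial equation 2 =?= 2.
Delete trivial equation unit =?= unit.
MGU = { Y2 ↦ h(5, c, h(c, 6, c)), Y1 ↦ q(2, h(unit, h(5, c, h(c, 6, c)), h(h(c, 6, c), h(5, c, h(c, 6, c)), unit))), Z ↦ h(c, 6, c), W ↦ h(unit, h(5, c, h(c, 6, c)), h(h(c, 6, c), h(5, c, h(c, 6, c)), unit)), X ↦ h(h(c, 6, c), h(5, c, h(c, 6, c)), unit) }, so Y1 ↦ q(2, h(unit, h(5, c, h(c, 6, c)), h(h(c, 6, c), h(5, c, h(c, 6, c)), unit))).

q(2, h(unit, h(5, c, h(c, 6, c)), h(h(c, 6, c), h(5, c, h(c, 6, c)), unit)))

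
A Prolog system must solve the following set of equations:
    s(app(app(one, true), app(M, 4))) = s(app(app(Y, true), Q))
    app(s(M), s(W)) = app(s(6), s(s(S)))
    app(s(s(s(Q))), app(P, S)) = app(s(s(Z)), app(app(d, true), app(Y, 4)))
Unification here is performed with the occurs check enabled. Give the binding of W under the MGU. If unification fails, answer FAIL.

Decompose s/1: app(app(one, true), app(M, 4)) = app(app(Y, true), Q).
Decompose app/2: app(one, true) = app(Y, true),  app(M, 4) = Q.
Decompose app/2: one = Y,  true = true.
Bind Y := one; substituting into the one remaining equation that mentions Y gives: app(s(s(s(Q))), app(P, S)) = app(s(s(Z)), app(app(d, true), app(one, 4))).
Delete trivial equation true = true.
Bind Q := app(M, 4); substituting into the one remaining equation that mentions Q gives: app(s(s(s(app(M, 4)))), app(P, S)) = app(s(s(Z)), app(app(d, true), app(one, 4))).
Decompose app/2: s(M) = s(6),  s(W) = s(s(S)).
Decompose s/1: M = 6.
Bind M := 6; substituting into the one remaining equation that mentions M gives: app(s(s(s(app(6, 4)))), app(P, S)) = app(s(s(Z)), app(app(d, true), app(one, 4))). Substituting into the earlier binding gives Q := app(6, 4).
Decompose s/1: W = s(S).
Bind W := s(S); no other remaining equation mentions W.
Decompose app/2: s(s(s(app(6, 4)))) = s(s(Z)),  app(P, S) = app(app(d, true), app(one, 4)).
Decompose s/1: s(s(app(6, 4))) = s(Z).
Decompose s/1: s(app(6, 4)) = Z.
Bind Z := s(app(6, 4)); no other remaining equation mentions Z.
Decompose app/2: P = app(d, true),  S = app(one, 4).
Bind P := app(d, true); no other remaining equation mentions P.
Bind S := app(one, 4). Substituting into the earlier binding gives W := s(app(one, 4)).
MGU = { Y ↦ one, Q ↦ app(6, 4), M ↦ 6, W ↦ s(app(one, 4)), Z ↦ s(app(6, 4)), P ↦ app(d, true), S ↦ app(one, 4) }, so W ↦ s(app(one, 4)).

s(app(one, 4))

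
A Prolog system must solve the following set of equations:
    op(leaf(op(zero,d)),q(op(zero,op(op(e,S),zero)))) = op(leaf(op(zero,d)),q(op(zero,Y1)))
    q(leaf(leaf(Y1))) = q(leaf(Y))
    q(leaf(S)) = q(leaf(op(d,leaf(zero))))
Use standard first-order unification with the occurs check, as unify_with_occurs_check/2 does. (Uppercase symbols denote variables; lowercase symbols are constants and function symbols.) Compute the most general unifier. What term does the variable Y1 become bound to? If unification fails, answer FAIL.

Decompose op/2: leaf(op(zero,d)) = leaf(op(zero,d)),  q(op(zero,op(op(e,S),zero))) = q(op(zero,Y1)).
Delete trivial equation leaf(op(zero,d)) = leaf(op(zero,d)).
Decompose q/1: op(zero,op(op(e,S),zero)) = op(zero,Y1).
Decompose op/2: zero = zero,  op(op(e,S),zero) = Y1.
Delete trivial equation zero = zero.
Bind Y1 := op(op(e,S),zero); substituting into the one remaining equation that mentions Y1 gives: q(leaf(leaf(op(op(e,S),zero)))) = q(leaf(Y)).
Decompose q/1: leaf(leaf(op(op(e,S),zero))) = leaf(Y).
Decompose leaf/1: leaf(op(op(e,S),zero)) = Y.
Bind Y := leaf(op(op(e,S),zero)); no other remaining equation mentions Y.
Decompose q/1: leaf(S) = leaf(op(d,leaf(zero))).
Decompose leaf/1: S = op(d,leaf(zero)).
Bind S := op(d,leaf(zero)). Substituting into the earlier bindings gives Y1 := op(op(e,op(d,leaf(zero))),zero), Y := leaf(op(op(e,op(d,leaf(zero))),zero)).
MGU = { Y1 -> op(op(e,op(d,leaf(zero))),zero), Y -> leaf(op(op(e,op(d,leaf(zero))),zero)), S -> op(d,leaf(zero)) }, so Y1 -> op(op(e,op(d,leaf(zero))),zero).

op(op(e,op(d,leaf(zero))),zero)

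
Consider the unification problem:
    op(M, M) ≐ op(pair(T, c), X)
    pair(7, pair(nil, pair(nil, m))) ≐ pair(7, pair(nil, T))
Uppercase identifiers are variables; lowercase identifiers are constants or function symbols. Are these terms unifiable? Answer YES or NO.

Decompose op/2: M ≐ pair(T, c),  M ≐ X.
Bind M := pair(T, c); substituting into the one remaining equation that mentions M gives: pair(T, c) ≐ X.
Bind X := pair(T, c); no other remaining equation mentions X.
Decompose pair/2: 7 ≐ 7,  pair(nil, pair(nil, m)) ≐ pair(nil, T).
Delete trivial equation 7 ≐ 7.
Decompose pair/2: nil ≐ nil,  pair(nil, m) ≐ T.
Delete trivial equation nil ≐ nil.
Bind T := pair(nil, m). Substituting into the earlier bindings gives M := pair(pair(nil, m), c), X := pair(pair(nil, m), c).
No equations remain and no clash or occurs-check failure arose, so a unifier exists.

YES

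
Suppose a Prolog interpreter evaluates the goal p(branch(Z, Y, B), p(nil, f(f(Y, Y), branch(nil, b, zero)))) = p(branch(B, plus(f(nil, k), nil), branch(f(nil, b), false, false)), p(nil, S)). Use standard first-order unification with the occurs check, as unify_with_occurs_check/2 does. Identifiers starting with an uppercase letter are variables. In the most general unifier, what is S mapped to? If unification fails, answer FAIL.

Decompose p/2: branch(Z, Y, B) = branch(B, plus(f(nil, k), nil), branch(f(nil, b), false, false)),  p(nil, f(f(Y, Y), branch(nil, b, zero))) = p(nil, S).
Decompose branch/3: Z = B,  Y = plus(f(nil, k), nil),  B = branch(f(nil, b), false, false).
Bind Z := B; no other remaining equation mentions Z.
Bind Y := plus(f(nil, k), nil); substituting into the one remaining equation that mentions Y gives: p(nil, f(f(plus(f(nil, k), nil), plus(f(nil, k), nil)), branch(nil, b, zero))) = p(nil, S).
Bind B := branch(f(nil, b), false, false); no other remaining equation mentions B. Substituting into the earlier binding gives Z := branch(f(nil, b), false, false).
Decompose p/2: nil = nil,  f(f(plus(f(nil, k), nil), plus(f(nil, k), nil)), branch(nil, b, zero)) = S.
Delete trivial equation nil = nil.
Bind S := f(f(plus(f(nil, k), nil), plus(f(nil, k), nil)), branch(nil, b, zero)).
MGU = { Z = branch(f(nil, b), false, false), Y = plus(f(nil, k), nil), B = branch(f(nil, b), false, false), S = f(f(plus(f(nil, k), nil), plus(f(nil, k), nil)), branch(nil, b, zero)) }, so S = f(f(plus(f(nil, k), nil), plus(f(nil, k), nil)), branch(nil, b, zero)).

f(f(plus(f(nil, k), nil), plus(f(nil, k), nil)), branch(nil, b, zero))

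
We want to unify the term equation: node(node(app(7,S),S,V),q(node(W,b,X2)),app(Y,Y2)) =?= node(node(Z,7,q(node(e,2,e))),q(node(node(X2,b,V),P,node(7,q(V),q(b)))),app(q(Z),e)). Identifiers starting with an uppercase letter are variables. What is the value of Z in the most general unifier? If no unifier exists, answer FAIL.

app(7,7)

Decompose node/3: node(app(7,S),S,V) =?= node(Z,7,q(node(e,2,e))),  q(node(W,b,X2)) =?= q(node(node(X2,b,V),P,node(7,q(V),q(b)))),  app(Y,Y2) =?= app(q(Z),e).
Decompose node/3: app(7,S) =?= Z,  S =?= 7,  V =?= q(node(e,2,e)).
Bind Z := app(7,S); substituting into the one remaining equation that mentions Z gives: app(Y,Y2) =?= app(q(app(7,S)),e).
Bind S := 7; substituting into the one remaining equation that mentions S gives: app(Y,Y2) =?= app(q(app(7,7)),e). Substituting into the earlier binding gives Z := app(7,7).
Bind V := q(node(e,2,e)); substituting into the one remaining equation that mentions V gives: q(node(W,b,X2)) =?= q(node(node(X2,b,q(node(e,2,e))),P,node(7,q(q(node(e,2,e))),q(b)))).
Decompose q/1: node(W,b,X2) =?= node(node(X2,b,q(node(e,2,e))),P,node(7,q(q(node(e,2,e))),q(b))).
Decompose node/3: W =?= node(X2,b,q(node(e,2,e))),  b =?= P,  X2 =?= node(7,q(q(node(e,2,e))),q(b)).
Bind W := node(X2,b,q(node(e,2,e))); no other remaining equation mentions W.
Bind P := b; no other remaining equation mentions P.
Bind X2 := node(7,q(q(node(e,2,e))),q(b)); no other remaining equation mentions X2. Substituting into the earlier binding gives W := node(node(7,q(q(node(e,2,e))),q(b)),b,q(node(e,2,e))).
Decompose app/2: Y =?= q(app(7,7)),  Y2 =?= e.
Bind Y := q(app(7,7)); no other remaining equation mentions Y.
Bind Y2 := e.
MGU = { Z -> app(7,7), S -> 7, V -> q(node(e,2,e)), W -> node(node(7,q(q(node(e,2,e))),q(b)),b,q(node(e,2,e))), P -> b, X2 -> node(7,q(q(node(e,2,e))),q(b)), Y -> q(app(7,7)), Y2 -> e }, so Z -> app(7,7).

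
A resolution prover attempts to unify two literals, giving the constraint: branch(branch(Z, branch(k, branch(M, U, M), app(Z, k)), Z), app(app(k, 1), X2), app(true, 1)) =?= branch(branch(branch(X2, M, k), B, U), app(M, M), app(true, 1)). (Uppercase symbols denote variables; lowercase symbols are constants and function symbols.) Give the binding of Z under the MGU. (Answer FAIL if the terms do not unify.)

branch(app(k, 1), app(k, 1), k)

Decompose branch/3: branch(Z, branch(k, branch(M, U, M), app(Z, k)), Z) =?= branch(branch(X2, M, k), B, U),  app(app(k, 1), X2) =?= app(M, M),  app(true, 1) =?= app(true, 1).
Decompose branch/3: Z =?= branch(X2, M, k),  branch(k, branch(M, U, M), app(Z, k)) =?= B,  Z =?= U.
Bind Z := branch(X2, M, k); substituting into the 2 remaining equations that mention Z gives: branch(k, branch(M, U, M), app(branch(X2, M, k), k)) =?= B,  branch(X2, M, k) =?= U.
Bind B := branch(k, branch(M, U, M), app(branch(X2, M, k), k)); no other remaining equation mentions B.
Bind U := branch(X2, M, k); no other remaining equation mentions U. Substituting into the earlier binding gives B := branch(k, branch(M, branch(X2, M, k), M), app(branch(X2, M, k), k)).
Decompose app/2: app(k, 1) =?= M,  X2 =?= M.
Bind M := app(k, 1); substituting into the one remaining equation that mentions M gives: X2 =?= app(k, 1). Substituting into the earlier bindings gives Z := branch(X2, app(k, 1), k), B := branch(k, branch(app(k, 1), branch(X2, app(k, 1), k), app(k, 1)), app(branch(X2, app(k, 1), k), k)), U := branch(X2, app(k, 1), k).
Bind X2 := app(k, 1); no other remaining equation mentions X2. Substituting into the earlier bindings gives Z := branch(app(k, 1), app(k, 1), k), B := branch(k, branch(app(k, 1), branch(app(k, 1), app(k, 1), k), app(k, 1)), app(branch(app(k, 1), app(k, 1), k), k)), U := branch(app(k, 1), app(k, 1), k).
Delete trivial equation app(true, 1) =?= app(true, 1).
MGU = { Z := branch(app(k, 1), app(k, 1), k), B := branch(k, branch(app(k, 1), branch(app(k, 1), app(k, 1), k), app(k, 1)), app(branch(app(k, 1), app(k, 1), k), k)), U := branch(app(k, 1), app(k, 1), k), M := app(k, 1), X2 := app(k, 1) }, so Z := branch(app(k, 1), app(k, 1), k).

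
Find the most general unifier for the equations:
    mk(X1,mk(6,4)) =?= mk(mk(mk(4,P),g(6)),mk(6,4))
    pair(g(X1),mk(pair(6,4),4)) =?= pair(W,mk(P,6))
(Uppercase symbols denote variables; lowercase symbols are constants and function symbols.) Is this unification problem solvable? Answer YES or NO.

Decompose mk/2: X1 =?= mk(mk(4,P),g(6)),  mk(6,4) =?= mk(6,4).
Bind X1 := mk(mk(4,P),g(6)); substituting into the one remaining equation that mentions X1 gives: pair(g(mk(mk(4,P),g(6))),mk(pair(6,4),4)) =?= pair(W,mk(P,6)).
Delete trivial equation mk(6,4) =?= mk(6,4).
Decompose pair/2: g(mk(mk(4,P),g(6))) =?= W,  mk(pair(6,4),4) =?= mk(P,6).
Bind W := g(mk(mk(4,P),g(6))); no other remaining equation mentions W.
Decompose mk/2: pair(6,4) =?= P,  4 =?= 6.
Bind P := pair(6,4); no other remaining equation mentions P. Substituting into the earlier bindings gives X1 := mk(mk(4,pair(6,4)),g(6)), W := g(mk(mk(4,pair(6,4)),g(6))).
Clash: constants 4 and 6 differ; no unifier exists.

NO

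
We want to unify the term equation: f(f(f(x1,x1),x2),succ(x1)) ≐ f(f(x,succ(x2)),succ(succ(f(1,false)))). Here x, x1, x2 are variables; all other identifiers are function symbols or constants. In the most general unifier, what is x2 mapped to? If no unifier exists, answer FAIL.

Decompose f/2: f(f(x1,x1),x2) ≐ f(x,succ(x2)),  succ(x1) ≐ succ(succ(f(1,false))).
Decompose f/2: f(x1,x1) ≐ x,  x2 ≐ succ(x2).
Bind x := f(x1,x1); no other remaining equation mentions x.
Occurs check fails: x2 occurs in succ(x2); the equation x2 ≐ succ(x2) has no finite solution.

FAIL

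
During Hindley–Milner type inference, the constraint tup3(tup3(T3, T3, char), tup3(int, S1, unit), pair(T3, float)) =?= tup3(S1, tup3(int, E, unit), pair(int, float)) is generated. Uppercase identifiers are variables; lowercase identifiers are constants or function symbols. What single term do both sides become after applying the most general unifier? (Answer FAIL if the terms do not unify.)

Decompose tup3/3: tup3(T3, T3, char) =?= S1,  tup3(int, S1, unit) =?= tup3(int, E, unit),  pair(T3, float) =?= pair(int, float).
Bind S1 := tup3(T3, T3, char); substituting into the one remaining equation that mentions S1 gives: tup3(int, tup3(T3, T3, char), unit) =?= tup3(int, E, unit).
Decompose tup3/3: int =?= int,  tup3(T3, T3, char) =?= E,  unit =?= unit.
Delete trivial equation int =?= int.
Bind E := tup3(T3, T3, char); no other remaining equation mentions E.
Delete trivial equation unit =?= unit.
Decompose pair/2: T3 =?= int,  float =?= float.
Bind T3 := int; no other remaining equation mentions T3. Substituting into the earlier bindings gives S1 := tup3(int, int, char), E := tup3(int, int, char).
Delete trivial equation float =?= float.
Applying the MGU to either side gives tup3(tup3(int, int, char), tup3(int, tup3(int, int, char), unit), pair(int, float)).

tup3(tup3(int, int, char), tup3(int, tup3(int, int, char), unit), pair(int, float))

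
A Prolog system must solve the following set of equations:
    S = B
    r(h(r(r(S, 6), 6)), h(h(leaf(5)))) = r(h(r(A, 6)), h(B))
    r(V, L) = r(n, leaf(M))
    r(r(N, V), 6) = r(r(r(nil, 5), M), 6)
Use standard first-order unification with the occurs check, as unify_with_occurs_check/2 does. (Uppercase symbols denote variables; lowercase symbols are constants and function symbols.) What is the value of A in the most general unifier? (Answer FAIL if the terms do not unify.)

Bind S := B; substituting into the one remaining equation that mentions S gives: r(h(r(r(B, 6), 6)), h(h(leaf(5)))) = r(h(r(A, 6)), h(B)).
Decompose r/2: h(r(r(B, 6), 6)) = h(r(A, 6)),  h(h(leaf(5))) = h(B).
Decompose h/1: r(r(B, 6), 6) = r(A, 6).
Decompose r/2: r(B, 6) = A,  6 = 6.
Bind A := r(B, 6); no other remaining equation mentions A.
Delete trivial equation 6 = 6.
Decompose h/1: h(leaf(5)) = B.
Bind B := h(leaf(5)); no other remaining equation mentions B. Substituting into the earlier bindings gives S := h(leaf(5)), A := r(h(leaf(5)), 6).
Decompose r/2: V = n,  L = leaf(M).
Bind V := n; substituting into the one remaining equation that mentions V gives: r(r(N, n), 6) = r(r(r(nil, 5), M), 6).
Bind L := leaf(M); no other remaining equation mentions L.
Decompose r/2: r(N, n) = r(r(nil, 5), M),  6 = 6.
Decompose r/2: N = r(nil, 5),  n = M.
Bind N := r(nil, 5); no other remaining equation mentions N.
Bind M := n; no other remaining equation mentions M. Substituting into the earlier binding gives L := leaf(n).
Delete trivial equation 6 = 6.
MGU = { S ↦ h(leaf(5)), A ↦ r(h(leaf(5)), 6), B ↦ h(leaf(5)), V ↦ n, L ↦ leaf(n), N ↦ r(nil, 5), M ↦ n }, so A ↦ r(h(leaf(5)), 6).

r(h(leaf(5)), 6)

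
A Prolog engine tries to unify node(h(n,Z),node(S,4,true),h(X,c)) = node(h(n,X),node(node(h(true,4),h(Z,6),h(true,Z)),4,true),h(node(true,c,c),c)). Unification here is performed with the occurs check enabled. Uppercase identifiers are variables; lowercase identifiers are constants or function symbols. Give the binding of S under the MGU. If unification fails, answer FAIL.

Decompose node/3: h(n,Z) = h(n,X),  node(S,4,true) = node(node(h(true,4),h(Z,6),h(true,Z)),4,true),  h(X,c) = h(node(true,c,c),c).
Decompose h/2: n = n,  Z = X.
Delete trivial equation n = n.
Bind Z := X; substituting into the one remaining equation that mentions Z gives: node(S,4,true) = node(node(h(true,4),h(X,6),h(true,X)),4,true).
Decompose node/3: S = node(h(true,4),h(X,6),h(true,X)),  4 = 4,  true = true.
Bind S := node(h(true,4),h(X,6),h(true,X)); no other remaining equation mentions S.
Delete trivial equation 4 = 4.
Delete trivial equation true = true.
Decompose h/2: X = node(true,c,c),  c = c.
Bind X := node(true,c,c); no other remaining equation mentions X. Substituting into the earlier bindings gives Z := node(true,c,c), S := node(h(true,4),h(node(true,c,c),6),h(true,node(true,c,c))).
Delete trivial equation c = c.
MGU = { Z -> node(true,c,c), S -> node(h(true,4),h(node(true,c,c),6),h(true,node(true,c,c))), X -> node(true,c,c) }, so S -> node(h(true,4),h(node(true,c,c),6),h(true,node(true,c,c))).

node(h(true,4),h(node(true,c,c),6),h(true,node(true,c,c)))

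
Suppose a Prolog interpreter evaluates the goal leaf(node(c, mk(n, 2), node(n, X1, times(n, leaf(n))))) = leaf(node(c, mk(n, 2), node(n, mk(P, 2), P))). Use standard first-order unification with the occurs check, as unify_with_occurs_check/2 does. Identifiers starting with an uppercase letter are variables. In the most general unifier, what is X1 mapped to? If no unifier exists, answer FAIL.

mk(times(n, leaf(n)), 2)

Decompose leaf/1: node(c, mk(n, 2), node(n, X1, times(n, leaf(n)))) = node(c, mk(n, 2), node(n, mk(P, 2), P)).
Decompose node/3: c = c,  mk(n, 2) = mk(n, 2),  node(n, X1, times(n, leaf(n))) = node(n, mk(P, 2), P).
Delete trivial equation c = c.
Delete trivial equation mk(n, 2) = mk(n, 2).
Decompose node/3: n = n,  X1 = mk(P, 2),  times(n, leaf(n)) = P.
Delete trivial equation n = n.
Bind X1 := mk(P, 2); no other remaining equation mentions X1.
Bind P := times(n, leaf(n)). Substituting into the earlier binding gives X1 := mk(times(n, leaf(n)), 2).
MGU = { X1 ↦ mk(times(n, leaf(n)), 2), P ↦ times(n, leaf(n)) }, so X1 ↦ mk(times(n, leaf(n)), 2).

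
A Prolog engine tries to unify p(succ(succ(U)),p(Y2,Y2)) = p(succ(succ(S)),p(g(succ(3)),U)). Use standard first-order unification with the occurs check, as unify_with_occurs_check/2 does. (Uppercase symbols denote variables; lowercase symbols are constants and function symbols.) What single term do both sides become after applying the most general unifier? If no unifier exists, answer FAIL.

p(succ(succ(g(succ(3)))),p(g(succ(3)),g(succ(3))))

Decompose p/2: succ(succ(U)) = succ(succ(S)),  p(Y2,Y2) = p(g(succ(3)),U).
Decompose succ/1: succ(U) = succ(S).
Decompose succ/1: U = S.
Bind U := S; substituting into the remaining equation gives: p(Y2,Y2) = p(g(succ(3)),S).
Decompose p/2: Y2 = g(succ(3)),  Y2 = S.
Bind Y2 := g(succ(3)); substituting into the remaining equation gives: g(succ(3)) = S.
Bind S := g(succ(3)). Substituting into the earlier binding gives U := g(succ(3)).
Applying the MGU to either side gives p(succ(succ(g(succ(3)))),p(g(succ(3)),g(succ(3)))).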